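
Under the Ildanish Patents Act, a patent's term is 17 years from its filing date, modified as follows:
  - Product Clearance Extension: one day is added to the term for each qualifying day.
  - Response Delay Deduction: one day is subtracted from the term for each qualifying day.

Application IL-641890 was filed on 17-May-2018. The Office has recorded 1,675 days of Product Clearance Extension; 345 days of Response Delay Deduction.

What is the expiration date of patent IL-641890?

January 6, 2039

Base term: filing date + 17 years → 17 May 2035.
Product Clearance Extension: +1675 days → 17 December 2039.
Response Delay Deduction: −345 days → 6 January 2039.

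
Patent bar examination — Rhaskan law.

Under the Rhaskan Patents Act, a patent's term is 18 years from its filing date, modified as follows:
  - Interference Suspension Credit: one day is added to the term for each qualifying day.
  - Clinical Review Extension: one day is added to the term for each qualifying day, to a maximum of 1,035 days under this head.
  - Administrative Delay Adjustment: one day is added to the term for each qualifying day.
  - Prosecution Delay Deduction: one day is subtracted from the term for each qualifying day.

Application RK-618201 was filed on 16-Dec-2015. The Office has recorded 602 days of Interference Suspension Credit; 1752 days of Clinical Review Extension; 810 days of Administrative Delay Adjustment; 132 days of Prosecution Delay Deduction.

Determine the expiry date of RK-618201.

Base term: filing date + 18 years → 16 December 2033.
Interference Suspension Credit: +602 days → 10 August 2035.
Clinical Review Extension: 1752 days claimed exceeds the 1035-day cap, so +1035 days → 10 June 2038.
Administrative Delay Adjustment: +810 days → 28 August 2040.
Prosecution Delay Deduction: −132 days → 18 April 2040.

2040-04-18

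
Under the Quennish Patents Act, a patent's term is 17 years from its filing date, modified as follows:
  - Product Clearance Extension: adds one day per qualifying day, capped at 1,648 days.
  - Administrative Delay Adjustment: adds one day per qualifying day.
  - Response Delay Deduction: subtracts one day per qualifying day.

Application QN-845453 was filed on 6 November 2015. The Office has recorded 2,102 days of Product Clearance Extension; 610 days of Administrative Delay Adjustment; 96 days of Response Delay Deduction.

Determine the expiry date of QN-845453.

2038-10-08

Base term: filing date + 17 years → 6 November 2032.
Product Clearance Extension: 2102 days claimed exceeds the 1648-day cap, so +1648 days → 12 May 2037.
Administrative Delay Adjustment: +610 days → 12 January 2039.
Response Delay Deduction: −96 days → 8 October 2038.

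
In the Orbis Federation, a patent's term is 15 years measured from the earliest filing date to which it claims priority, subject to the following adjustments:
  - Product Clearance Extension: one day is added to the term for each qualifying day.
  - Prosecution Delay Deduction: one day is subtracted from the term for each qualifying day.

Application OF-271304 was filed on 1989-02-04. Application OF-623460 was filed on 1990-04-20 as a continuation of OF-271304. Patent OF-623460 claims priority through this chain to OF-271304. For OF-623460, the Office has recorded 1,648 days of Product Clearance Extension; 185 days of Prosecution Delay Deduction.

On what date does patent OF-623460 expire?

2008-02-06

Earliest priority filing: 4 February 1989.
Base term: 4 February 1989 + 15 years → 4 February 2004.
Product Clearance Extension: +1648 days → 9 August 2008.
Prosecution Delay Deduction: −185 days → 6 February 2008.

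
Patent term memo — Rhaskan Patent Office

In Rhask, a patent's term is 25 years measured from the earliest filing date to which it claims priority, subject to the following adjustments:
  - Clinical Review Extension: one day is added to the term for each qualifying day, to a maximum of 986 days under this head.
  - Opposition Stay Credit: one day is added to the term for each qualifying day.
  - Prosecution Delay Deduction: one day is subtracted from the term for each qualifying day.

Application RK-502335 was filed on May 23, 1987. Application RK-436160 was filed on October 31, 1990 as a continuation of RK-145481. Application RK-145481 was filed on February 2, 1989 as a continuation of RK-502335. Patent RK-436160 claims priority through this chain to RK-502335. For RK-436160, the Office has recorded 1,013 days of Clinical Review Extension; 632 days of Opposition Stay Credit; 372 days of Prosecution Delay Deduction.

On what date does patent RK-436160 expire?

Earliest priority filing: 23 May 1987.
Base term: 23 May 1987 + 25 years → 23 May 2012.
Clinical Review Extension: 1013 days claimed exceeds the 986-day cap, so +986 days → 3 February 2015.
Opposition Stay Credit: +632 days → 27 October 2016.
Prosecution Delay Deduction: −372 days → 21 October 2015.

2015-10-21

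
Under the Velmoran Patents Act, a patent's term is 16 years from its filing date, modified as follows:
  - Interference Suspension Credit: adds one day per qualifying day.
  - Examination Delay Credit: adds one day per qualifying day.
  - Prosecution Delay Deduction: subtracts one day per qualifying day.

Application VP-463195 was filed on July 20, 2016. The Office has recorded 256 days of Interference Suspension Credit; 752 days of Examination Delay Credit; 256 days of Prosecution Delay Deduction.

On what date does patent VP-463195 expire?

Base term: filing date + 16 years → 20 July 2032.
Interference Suspension Credit: +256 days → 2 April 2033.
Examination Delay Credit: +752 days → 24 April 2035.
Prosecution Delay Deduction: −256 days → 11 August 2034.

2034-08-11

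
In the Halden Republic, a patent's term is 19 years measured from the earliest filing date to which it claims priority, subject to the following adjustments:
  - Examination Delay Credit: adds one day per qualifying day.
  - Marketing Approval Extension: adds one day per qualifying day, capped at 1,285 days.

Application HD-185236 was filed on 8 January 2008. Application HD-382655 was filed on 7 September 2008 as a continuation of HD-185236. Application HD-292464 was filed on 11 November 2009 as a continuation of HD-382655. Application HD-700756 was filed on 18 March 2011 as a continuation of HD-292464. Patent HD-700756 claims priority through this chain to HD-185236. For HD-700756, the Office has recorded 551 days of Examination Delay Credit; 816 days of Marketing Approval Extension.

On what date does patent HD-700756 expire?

2030-10-06

Earliest priority filing: 8 January 2008.
Base term: 8 January 2008 + 19 years → 8 January 2027.
Examination Delay Credit: +551 days → 12 July 2028.
Marketing Approval Extension: 816 days (within the 1285-day cap) → +816 days → 6 October 2030.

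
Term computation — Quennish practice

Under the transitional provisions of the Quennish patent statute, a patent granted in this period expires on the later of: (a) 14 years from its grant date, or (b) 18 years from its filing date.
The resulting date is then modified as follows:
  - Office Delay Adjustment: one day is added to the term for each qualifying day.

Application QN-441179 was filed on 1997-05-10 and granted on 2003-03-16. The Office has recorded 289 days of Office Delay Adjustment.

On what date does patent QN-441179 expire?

2017-12-30

(a) grant + 14 years → 16 March 2017.
(b) filing + 18 years → 10 May 2015.
Later of the two: 16 March 2017.
Office Delay Adjustment: +289 days → 30 December 2017.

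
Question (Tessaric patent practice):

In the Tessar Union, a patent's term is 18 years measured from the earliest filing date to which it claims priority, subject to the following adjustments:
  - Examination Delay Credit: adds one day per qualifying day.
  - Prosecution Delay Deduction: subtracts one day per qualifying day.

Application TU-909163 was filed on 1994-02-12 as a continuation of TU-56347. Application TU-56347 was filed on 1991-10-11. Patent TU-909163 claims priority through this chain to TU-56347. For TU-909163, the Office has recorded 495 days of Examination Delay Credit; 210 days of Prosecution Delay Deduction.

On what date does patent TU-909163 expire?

2010-07-23

Earliest priority filing: 11 October 1991.
Base term: 11 October 1991 + 18 years → 11 October 2009.
Examination Delay Credit: +495 days → 18 February 2011.
Prosecution Delay Deduction: −210 days → 23 July 2010.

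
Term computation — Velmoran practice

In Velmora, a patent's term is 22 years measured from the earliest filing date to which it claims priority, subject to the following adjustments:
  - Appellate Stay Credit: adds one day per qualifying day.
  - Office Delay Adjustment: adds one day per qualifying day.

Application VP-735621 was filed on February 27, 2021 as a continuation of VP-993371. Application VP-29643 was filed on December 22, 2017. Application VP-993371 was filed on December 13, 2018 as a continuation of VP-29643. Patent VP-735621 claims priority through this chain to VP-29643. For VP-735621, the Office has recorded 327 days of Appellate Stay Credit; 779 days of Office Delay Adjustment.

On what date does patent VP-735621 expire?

2043-01-01

Earliest priority filing: 22 December 2017.
Base term: 22 December 2017 + 22 years → 22 December 2039.
Appellate Stay Credit: +327 days → 13 November 2040.
Office Delay Adjustment: +779 days → 1 January 2043.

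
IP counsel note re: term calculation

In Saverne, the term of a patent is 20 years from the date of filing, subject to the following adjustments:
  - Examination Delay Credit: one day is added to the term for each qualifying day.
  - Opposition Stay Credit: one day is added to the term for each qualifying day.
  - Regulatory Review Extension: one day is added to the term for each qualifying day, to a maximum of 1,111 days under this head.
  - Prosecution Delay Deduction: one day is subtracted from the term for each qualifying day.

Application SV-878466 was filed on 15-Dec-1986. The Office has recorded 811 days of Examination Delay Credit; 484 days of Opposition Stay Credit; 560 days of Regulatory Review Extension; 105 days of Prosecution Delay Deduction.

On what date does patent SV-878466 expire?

Base term: filing date + 20 years → 15 December 2006.
Examination Delay Credit: +811 days → 5 March 2009.
Opposition Stay Credit: +484 days → 2 July 2010.
Regulatory Review Extension: 560 days (within the 1111-day cap) → +560 days → 13 January 2012.
Prosecution Delay Deduction: −105 days → 30 September 2011.

September 30, 2011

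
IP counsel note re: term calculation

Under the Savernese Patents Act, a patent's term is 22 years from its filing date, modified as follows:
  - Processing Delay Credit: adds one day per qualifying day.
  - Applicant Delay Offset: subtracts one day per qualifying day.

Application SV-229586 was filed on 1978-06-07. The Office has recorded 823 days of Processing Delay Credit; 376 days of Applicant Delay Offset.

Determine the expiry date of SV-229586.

2001-08-28

Base term: filing date + 22 years → 7 June 2000.
Processing Delay Credit: +823 days → 8 September 2002.
Applicant Delay Offset: −376 days → 28 August 2001.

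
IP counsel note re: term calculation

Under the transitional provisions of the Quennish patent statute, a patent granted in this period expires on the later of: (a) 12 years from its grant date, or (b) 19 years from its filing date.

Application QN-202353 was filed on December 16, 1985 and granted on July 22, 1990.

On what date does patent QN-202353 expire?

(a) grant + 12 years → 22 July 2002.
(b) filing + 19 years → 16 December 2004.
Later of the two: 16 December 2004.

2004-12-16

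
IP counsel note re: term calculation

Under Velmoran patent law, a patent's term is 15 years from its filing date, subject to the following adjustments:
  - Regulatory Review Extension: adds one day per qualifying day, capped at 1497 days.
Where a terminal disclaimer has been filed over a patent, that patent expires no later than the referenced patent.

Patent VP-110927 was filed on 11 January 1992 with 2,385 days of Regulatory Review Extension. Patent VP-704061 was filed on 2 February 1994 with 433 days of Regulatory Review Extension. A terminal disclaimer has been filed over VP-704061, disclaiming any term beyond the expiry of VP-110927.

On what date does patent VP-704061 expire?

April 11, 2010

Natural term of VP-704061:
  Base: filing + 15 years → 2 February 2009.
  Regulatory Review Extension: 433 days (within the 1497-day cap) → +433 days → 11 April 2010.
Expiry of referenced patent VP-110927:
  Base: filing + 15 years → 11 January 2007.
  Regulatory Review Extension: 2385 days claimed exceeds the 1497-day cap, so +1497 days → 16 February 2011.
Terminal disclaimer: VP-704061 expires on the earlier of 11 April 2010 and 16 February 2011.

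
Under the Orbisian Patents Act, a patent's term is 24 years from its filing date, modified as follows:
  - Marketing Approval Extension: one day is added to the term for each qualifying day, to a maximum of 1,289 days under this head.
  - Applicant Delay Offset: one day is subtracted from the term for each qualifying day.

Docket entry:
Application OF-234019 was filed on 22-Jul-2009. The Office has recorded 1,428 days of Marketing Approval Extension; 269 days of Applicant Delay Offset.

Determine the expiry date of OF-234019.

2036-05-07

Base term: filing date + 24 years → 22 July 2033.
Marketing Approval Extension: 1428 days claimed exceeds the 1289-day cap, so +1289 days → 31 January 2037.
Applicant Delay Offset: −269 days → 7 May 2036.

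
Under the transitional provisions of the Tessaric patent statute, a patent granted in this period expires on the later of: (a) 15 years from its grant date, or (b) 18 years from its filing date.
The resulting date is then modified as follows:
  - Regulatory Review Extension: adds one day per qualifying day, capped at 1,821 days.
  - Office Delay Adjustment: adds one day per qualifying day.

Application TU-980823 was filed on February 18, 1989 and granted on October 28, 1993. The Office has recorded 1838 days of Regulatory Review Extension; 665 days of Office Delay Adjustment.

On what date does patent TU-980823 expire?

(a) grant + 15 years → 28 October 2008.
(b) filing + 18 years → 18 February 2007.
Later of the two: 28 October 2008.
Regulatory Review Extension: 1838 days claimed exceeds the 1821-day cap, so +1821 days → 23 October 2013.
Office Delay Adjustment: +665 days → 19 August 2015.

2015-08-19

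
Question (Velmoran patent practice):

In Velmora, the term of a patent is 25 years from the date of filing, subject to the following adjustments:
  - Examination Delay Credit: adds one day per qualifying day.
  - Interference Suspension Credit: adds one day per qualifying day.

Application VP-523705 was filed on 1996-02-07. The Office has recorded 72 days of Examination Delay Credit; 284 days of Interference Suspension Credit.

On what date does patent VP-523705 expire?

2022-01-29

Base term: filing date + 25 years → 7 February 2021.
Examination Delay Credit: +72 days → 20 April 2021.
Interference Suspension Credit: +284 days → 29 January 2022.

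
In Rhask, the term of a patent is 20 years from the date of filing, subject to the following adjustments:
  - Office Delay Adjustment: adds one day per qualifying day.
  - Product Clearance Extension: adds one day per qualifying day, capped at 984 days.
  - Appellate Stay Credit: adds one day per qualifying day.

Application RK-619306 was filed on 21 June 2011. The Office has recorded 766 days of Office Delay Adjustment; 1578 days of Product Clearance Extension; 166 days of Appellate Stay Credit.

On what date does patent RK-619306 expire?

Base term: filing date + 20 years → 21 June 2031.
Office Delay Adjustment: +766 days → 26 July 2033.
Product Clearance Extension: 1578 days claimed exceeds the 984-day cap, so +984 days → 5 April 2036.
Appellate Stay Credit: +166 days → 18 September 2036.

September 18, 2036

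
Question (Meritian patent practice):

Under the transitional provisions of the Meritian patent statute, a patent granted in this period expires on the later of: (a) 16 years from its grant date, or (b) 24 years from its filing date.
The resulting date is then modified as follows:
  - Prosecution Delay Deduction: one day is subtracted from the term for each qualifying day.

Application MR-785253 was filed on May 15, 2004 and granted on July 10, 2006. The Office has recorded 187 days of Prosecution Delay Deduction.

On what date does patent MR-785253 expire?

2027-11-10

(a) grant + 16 years → 10 July 2022.
(b) filing + 24 years → 15 May 2028.
Later of the two: 15 May 2028.
Prosecution Delay Deduction: −187 days → 10 November 2027.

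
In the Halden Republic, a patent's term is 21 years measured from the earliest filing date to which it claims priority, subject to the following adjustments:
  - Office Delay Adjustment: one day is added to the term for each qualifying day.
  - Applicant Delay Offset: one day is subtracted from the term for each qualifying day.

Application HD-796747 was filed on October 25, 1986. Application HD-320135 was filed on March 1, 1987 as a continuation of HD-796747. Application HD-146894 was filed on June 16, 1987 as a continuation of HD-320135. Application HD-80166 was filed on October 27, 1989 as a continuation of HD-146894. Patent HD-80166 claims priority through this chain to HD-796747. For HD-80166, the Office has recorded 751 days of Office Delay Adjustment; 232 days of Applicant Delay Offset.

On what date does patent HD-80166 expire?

Earliest priority filing: 25 October 1986.
Base term: 25 October 1986 + 21 years → 25 October 2007.
Office Delay Adjustment: +751 days → 14 November 2009.
Applicant Delay Offset: −232 days → 27 March 2009.

2009-03-27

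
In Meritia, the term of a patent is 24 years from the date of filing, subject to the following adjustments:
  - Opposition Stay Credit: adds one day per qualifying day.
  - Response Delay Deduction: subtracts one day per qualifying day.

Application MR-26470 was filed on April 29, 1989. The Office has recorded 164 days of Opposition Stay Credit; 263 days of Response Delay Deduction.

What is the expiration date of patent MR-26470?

2013-01-20

Base term: filing date + 24 years → 29 April 2013.
Opposition Stay Credit: +164 days → 10 October 2013.
Response Delay Deduction: −263 days → 20 January 2013.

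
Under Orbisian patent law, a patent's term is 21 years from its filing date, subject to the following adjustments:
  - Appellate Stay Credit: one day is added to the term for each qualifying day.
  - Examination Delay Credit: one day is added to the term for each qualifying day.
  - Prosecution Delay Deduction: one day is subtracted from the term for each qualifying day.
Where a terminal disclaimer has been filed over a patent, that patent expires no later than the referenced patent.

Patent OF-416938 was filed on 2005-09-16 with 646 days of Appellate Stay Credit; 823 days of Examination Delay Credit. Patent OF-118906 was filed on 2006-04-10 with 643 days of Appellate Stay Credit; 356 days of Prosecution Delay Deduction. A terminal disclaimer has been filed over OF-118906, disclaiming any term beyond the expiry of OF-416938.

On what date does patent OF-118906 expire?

2028-01-22

Natural term of OF-118906:
  Base: filing + 21 years → 10 April 2027.
  Appellate Stay Credit: +643 days → 12 January 2029.
  Prosecution Delay Deduction: −356 days → 22 January 2028.
Expiry of referenced patent OF-416938:
  Base: filing + 21 years → 16 September 2026.
  Appellate Stay Credit: +646 days → 23 June 2028.
  Examination Delay Credit: +823 days → 24 September 2030.
Terminal disclaimer: OF-118906 expires on the earlier of 22 January 2028 and 24 September 2030.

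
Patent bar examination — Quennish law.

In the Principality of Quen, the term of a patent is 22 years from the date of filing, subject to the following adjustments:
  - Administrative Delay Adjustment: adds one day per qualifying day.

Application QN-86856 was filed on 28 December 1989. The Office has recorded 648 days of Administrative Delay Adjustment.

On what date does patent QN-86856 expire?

Base term: filing date + 22 years → 28 December 2011.
Administrative Delay Adjustment: +648 days → 6 October 2013.

October 6, 2013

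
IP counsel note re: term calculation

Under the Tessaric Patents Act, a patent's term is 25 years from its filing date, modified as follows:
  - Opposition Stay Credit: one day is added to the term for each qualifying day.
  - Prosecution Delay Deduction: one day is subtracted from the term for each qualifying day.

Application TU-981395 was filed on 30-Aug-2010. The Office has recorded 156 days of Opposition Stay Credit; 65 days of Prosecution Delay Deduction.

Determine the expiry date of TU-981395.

Base term: filing date + 25 years → 30 August 2035.
Opposition Stay Credit: +156 days → 2 February 2036.
Prosecution Delay Deduction: −65 days → 29 November 2035.

2035-11-29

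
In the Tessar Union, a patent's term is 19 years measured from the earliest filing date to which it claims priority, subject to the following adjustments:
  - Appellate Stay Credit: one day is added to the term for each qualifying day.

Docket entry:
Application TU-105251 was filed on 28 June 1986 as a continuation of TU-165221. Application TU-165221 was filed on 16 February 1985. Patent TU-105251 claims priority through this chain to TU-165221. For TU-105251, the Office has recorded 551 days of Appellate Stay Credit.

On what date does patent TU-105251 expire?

2005-08-20

Earliest priority filing: 16 February 1985.
Base term: 16 February 1985 + 19 years → 16 February 2004.
Appellate Stay Credit: +551 days → 20 August 2005.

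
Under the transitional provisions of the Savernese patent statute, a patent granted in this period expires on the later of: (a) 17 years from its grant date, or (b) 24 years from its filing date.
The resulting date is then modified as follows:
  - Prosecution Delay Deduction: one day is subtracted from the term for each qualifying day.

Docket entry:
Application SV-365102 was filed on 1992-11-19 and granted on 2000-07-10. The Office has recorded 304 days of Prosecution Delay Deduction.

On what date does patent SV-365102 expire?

2016-09-09

(a) grant + 17 years → 10 July 2017.
(b) filing + 24 years → 19 November 2016.
Later of the two: 10 July 2017.
Prosecution Delay Deduction: −304 days → 9 September 2016.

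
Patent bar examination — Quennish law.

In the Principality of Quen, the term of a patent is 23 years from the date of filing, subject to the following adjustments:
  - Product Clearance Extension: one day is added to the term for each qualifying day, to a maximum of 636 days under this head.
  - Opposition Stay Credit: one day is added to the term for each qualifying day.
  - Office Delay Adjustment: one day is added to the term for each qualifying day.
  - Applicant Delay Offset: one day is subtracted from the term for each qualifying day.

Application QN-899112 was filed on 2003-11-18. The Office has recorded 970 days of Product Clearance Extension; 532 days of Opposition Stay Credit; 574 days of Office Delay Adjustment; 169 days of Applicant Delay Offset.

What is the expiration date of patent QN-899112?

2031-03-10

Base term: filing date + 23 years → 18 November 2026.
Product Clearance Extension: 970 days claimed exceeds the 636-day cap, so +636 days → 15 August 2028.
Opposition Stay Credit: +532 days → 29 January 2030.
Office Delay Adjustment: +574 days → 26 August 2031.
Applicant Delay Offset: −169 days → 10 March 2031.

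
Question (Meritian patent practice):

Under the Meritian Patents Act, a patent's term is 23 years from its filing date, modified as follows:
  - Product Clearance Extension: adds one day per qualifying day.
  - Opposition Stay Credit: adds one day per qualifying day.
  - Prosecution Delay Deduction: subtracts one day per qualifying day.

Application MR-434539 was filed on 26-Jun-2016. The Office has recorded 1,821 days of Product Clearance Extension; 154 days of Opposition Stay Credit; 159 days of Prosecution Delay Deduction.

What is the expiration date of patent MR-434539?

Base term: filing date + 23 years → 26 June 2039.
Product Clearance Extension: +1821 days → 20 June 2044.
Opposition Stay Credit: +154 days → 21 November 2044.
Prosecution Delay Deduction: −159 days → 15 June 2044.

2044-06-15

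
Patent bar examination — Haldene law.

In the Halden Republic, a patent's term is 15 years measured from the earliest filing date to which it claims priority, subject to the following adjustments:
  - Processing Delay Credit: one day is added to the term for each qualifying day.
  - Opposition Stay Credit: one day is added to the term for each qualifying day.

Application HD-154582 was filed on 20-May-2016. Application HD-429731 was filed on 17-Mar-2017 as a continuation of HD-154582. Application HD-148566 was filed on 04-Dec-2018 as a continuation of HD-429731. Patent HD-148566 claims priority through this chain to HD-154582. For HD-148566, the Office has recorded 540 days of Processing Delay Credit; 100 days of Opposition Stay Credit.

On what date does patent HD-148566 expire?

Earliest priority filing: 20 May 2016.
Base term: 20 May 2016 + 15 years → 20 May 2031.
Processing Delay Credit: +540 days → 10 November 2032.
Opposition Stay Credit: +100 days → 18 February 2033.

February 18, 2033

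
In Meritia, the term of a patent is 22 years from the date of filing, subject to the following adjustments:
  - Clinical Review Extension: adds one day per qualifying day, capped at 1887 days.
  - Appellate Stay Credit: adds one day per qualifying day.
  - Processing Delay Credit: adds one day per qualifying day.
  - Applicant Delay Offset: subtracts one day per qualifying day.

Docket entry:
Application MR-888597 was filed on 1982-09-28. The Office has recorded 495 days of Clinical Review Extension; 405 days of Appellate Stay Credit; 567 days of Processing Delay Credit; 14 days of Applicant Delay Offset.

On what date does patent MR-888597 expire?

September 20, 2008

Base term: filing date + 22 years → 28 September 2004.
Clinical Review Extension: 495 days (within the 1887-day cap) → +495 days → 5 February 2006.
Appellate Stay Credit: +405 days → 17 March 2007.
Processing Delay Credit: +567 days → 4 October 2008.
Applicant Delay Offset: −14 days → 20 September 2008.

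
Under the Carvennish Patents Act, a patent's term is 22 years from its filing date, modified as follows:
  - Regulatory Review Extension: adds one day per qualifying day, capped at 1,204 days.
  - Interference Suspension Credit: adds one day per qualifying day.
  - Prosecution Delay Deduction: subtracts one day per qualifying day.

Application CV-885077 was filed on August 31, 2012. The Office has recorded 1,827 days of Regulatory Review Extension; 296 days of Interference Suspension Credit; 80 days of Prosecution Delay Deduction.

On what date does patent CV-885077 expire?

2038-07-21

Base term: filing date + 22 years → 31 August 2034.
Regulatory Review Extension: 1827 days claimed exceeds the 1204-day cap, so +1204 days → 17 December 2037.
Interference Suspension Credit: +296 days → 9 October 2038.
Prosecution Delay Deduction: −80 days → 21 July 2038.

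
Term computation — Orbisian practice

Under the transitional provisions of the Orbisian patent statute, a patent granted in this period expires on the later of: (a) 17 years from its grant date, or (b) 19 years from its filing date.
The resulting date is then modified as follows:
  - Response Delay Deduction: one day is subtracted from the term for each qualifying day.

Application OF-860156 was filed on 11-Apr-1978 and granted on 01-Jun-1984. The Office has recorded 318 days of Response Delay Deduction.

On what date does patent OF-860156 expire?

(a) grant + 17 years → 1 June 2001.
(b) filing + 19 years → 11 April 1997.
Later of the two: 1 June 2001.
Response Delay Deduction: −318 days → 18 July 2000.

July 18, 2000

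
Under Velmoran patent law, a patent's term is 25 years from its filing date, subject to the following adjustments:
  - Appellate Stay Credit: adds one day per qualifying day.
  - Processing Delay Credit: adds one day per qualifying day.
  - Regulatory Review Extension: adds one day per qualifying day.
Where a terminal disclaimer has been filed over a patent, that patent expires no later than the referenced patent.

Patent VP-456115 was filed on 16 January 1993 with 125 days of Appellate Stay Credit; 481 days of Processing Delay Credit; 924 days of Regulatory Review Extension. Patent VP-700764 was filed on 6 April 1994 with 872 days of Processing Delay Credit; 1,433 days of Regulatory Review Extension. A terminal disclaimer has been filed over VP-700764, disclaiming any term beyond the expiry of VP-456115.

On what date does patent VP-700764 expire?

March 26, 2022

Natural term of VP-700764:
  Base: filing + 25 years → 6 April 2019.
  Processing Delay Credit: +872 days → 25 August 2021.
  Regulatory Review Extension: +1433 days → 28 July 2025.
Expiry of referenced patent VP-456115:
  Base: filing + 25 years → 16 January 2018.
  Appellate Stay Credit: +125 days → 21 May 2018.
  Processing Delay Credit: +481 days → 14 September 2019.
  Regulatory Review Extension: +924 days → 26 March 2022.
Terminal disclaimer: VP-700764 expires on the earlier of 28 July 2025 and 26 March 2022.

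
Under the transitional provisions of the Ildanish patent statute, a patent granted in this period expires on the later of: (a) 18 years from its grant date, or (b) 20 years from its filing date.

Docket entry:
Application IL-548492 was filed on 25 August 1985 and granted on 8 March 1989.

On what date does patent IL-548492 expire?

(a) grant + 18 years → 8 March 2007.
(b) filing + 20 years → 25 August 2005.
Later of the two: 8 March 2007.

2007-03-08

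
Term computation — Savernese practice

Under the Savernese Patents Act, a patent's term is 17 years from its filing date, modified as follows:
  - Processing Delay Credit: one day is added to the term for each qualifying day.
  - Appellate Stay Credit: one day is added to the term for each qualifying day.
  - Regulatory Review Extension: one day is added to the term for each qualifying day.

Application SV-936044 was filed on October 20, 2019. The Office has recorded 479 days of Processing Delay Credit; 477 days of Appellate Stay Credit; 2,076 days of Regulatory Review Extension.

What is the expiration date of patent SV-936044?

Base term: filing date + 17 years → 20 October 2036.
Processing Delay Credit: +479 days → 11 February 2038.
Appellate Stay Credit: +477 days → 3 June 2039.
Regulatory Review Extension: +2076 days → 7 February 2045.

2045-02-07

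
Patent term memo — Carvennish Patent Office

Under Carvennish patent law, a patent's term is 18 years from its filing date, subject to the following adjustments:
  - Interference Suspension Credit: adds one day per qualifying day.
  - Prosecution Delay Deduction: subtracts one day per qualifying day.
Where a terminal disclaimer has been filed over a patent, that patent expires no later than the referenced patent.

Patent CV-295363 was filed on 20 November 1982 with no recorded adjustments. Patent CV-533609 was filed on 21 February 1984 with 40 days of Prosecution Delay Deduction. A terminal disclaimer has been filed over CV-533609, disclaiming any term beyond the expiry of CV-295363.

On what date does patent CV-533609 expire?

Natural term of CV-533609:
  Base: filing + 18 years → 21 February 2002.
  Prosecution Delay Deduction: −40 days → 12 January 2002.
Expiry of referenced patent CV-295363:
  Base: filing + 18 years → 20 November 2000.
Terminal disclaimer: CV-533609 expires on the earlier of 12 January 2002 and 20 November 2000.

2000-11-20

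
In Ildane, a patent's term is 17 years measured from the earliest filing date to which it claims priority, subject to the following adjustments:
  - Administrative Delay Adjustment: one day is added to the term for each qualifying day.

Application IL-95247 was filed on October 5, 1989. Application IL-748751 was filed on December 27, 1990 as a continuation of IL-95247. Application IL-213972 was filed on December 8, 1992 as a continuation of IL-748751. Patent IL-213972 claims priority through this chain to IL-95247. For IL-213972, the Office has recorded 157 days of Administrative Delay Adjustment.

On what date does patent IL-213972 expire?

Earliest priority filing: 5 October 1989.
Base term: 5 October 1989 + 17 years → 5 October 2006.
Administrative Delay Adjustment: +157 days → 11 March 2007.

2007-03-11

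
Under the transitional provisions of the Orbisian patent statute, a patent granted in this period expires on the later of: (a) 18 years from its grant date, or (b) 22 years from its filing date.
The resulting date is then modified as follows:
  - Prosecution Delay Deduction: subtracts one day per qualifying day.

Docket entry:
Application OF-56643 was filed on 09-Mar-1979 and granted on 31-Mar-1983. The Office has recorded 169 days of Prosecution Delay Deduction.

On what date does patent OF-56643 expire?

2000-10-13

(a) grant + 18 years → 31 March 2001.
(b) filing + 22 years → 9 March 2001.
Later of the two: 31 March 2001.
Prosecution Delay Deduction: −169 days → 13 October 2000.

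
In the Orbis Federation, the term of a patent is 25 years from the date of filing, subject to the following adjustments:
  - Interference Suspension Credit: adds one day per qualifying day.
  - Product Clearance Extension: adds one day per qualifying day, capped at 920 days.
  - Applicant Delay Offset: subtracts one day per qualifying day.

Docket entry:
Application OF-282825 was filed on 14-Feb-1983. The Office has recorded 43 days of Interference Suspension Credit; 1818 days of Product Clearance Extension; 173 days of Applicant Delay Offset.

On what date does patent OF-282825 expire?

Base term: filing date + 25 years → 14 February 2008.
Interference Suspension Credit: +43 days → 28 March 2008.
Product Clearance Extension: 1818 days claimed exceeds the 920-day cap, so +920 days → 4 October 2010.
Applicant Delay Offset: −173 days → 14 April 2010.

April 14, 2010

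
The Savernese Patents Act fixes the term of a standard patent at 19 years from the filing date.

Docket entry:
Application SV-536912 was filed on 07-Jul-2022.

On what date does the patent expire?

July 7, 2041

Filing date + 19 years → 7 July 2041.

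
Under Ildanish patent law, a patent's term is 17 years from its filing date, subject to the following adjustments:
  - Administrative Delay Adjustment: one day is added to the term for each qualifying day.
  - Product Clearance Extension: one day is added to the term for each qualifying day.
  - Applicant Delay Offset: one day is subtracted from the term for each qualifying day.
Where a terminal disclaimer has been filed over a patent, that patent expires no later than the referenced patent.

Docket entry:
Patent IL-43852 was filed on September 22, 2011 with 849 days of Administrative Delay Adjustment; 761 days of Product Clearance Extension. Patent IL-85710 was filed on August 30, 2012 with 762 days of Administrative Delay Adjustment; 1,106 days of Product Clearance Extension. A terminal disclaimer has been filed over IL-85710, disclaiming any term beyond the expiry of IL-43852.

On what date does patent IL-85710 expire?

Natural term of IL-85710:
  Base: filing + 17 years → 30 August 2029.
  Administrative Delay Adjustment: +762 days → 1 October 2031.
  Product Clearance Extension: +1106 days → 11 October 2034.
Expiry of referenced patent IL-43852:
  Base: filing + 17 years → 22 September 2028.
  Administrative Delay Adjustment: +849 days → 19 January 2031.
  Product Clearance Extension: +761 days → 18 February 2033.
Terminal disclaimer: IL-85710 expires on the earlier of 11 October 2034 and 18 February 2033.

February 18, 2033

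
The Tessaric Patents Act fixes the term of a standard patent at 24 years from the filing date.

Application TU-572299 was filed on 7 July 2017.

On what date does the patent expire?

Filing date + 24 years → 7 July 2041.

2041-07-07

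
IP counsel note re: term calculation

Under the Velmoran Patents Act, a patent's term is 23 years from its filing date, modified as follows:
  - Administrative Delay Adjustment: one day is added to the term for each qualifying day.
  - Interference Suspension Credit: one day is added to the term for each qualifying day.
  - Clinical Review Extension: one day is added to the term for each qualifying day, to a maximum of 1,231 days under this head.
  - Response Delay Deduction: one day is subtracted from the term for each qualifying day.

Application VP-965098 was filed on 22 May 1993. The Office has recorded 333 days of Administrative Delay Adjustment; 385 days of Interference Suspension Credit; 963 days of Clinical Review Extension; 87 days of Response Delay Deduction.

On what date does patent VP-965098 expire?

2020-10-02

Base term: filing date + 23 years → 22 May 2016.
Administrative Delay Adjustment: +333 days → 20 April 2017.
Interference Suspension Credit: +385 days → 10 May 2018.
Clinical Review Extension: 963 days (within the 1231-day cap) → +963 days → 28 December 2020.
Response Delay Deduction: −87 days → 2 October 2020.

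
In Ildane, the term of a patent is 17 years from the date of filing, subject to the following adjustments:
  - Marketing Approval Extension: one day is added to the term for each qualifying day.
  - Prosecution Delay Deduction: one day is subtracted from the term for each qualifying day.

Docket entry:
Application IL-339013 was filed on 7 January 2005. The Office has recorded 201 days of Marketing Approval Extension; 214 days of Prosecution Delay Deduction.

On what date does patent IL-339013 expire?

Base term: filing date + 17 years → 7 January 2022.
Marketing Approval Extension: +201 days → 27 July 2022.
Prosecution Delay Deduction: −214 days → 25 December 2021.

2021-12-25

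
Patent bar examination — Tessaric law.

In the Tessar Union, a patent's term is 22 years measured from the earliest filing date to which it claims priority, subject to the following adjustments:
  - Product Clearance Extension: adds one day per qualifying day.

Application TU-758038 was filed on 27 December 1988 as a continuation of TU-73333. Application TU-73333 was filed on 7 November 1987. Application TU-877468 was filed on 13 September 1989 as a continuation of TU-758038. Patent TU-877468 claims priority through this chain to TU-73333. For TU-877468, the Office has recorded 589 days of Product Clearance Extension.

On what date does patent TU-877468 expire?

2011-06-19

Earliest priority filing: 7 November 1987.
Base term: 7 November 1987 + 22 years → 7 November 2009.
Product Clearance Extension: +589 days → 19 June 2011.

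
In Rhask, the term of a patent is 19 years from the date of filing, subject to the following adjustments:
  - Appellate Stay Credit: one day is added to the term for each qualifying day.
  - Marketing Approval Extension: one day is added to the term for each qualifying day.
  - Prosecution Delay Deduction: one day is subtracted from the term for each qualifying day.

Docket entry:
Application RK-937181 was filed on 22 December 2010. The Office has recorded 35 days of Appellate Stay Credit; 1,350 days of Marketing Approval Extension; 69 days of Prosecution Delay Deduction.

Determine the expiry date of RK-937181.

2033-07-30

Base term: filing date + 19 years → 22 December 2029.
Appellate Stay Credit: +35 days → 26 January 2030.
Marketing Approval Extension: +1350 days → 7 October 2033.
Prosecution Delay Deduction: −69 days → 30 July 2033.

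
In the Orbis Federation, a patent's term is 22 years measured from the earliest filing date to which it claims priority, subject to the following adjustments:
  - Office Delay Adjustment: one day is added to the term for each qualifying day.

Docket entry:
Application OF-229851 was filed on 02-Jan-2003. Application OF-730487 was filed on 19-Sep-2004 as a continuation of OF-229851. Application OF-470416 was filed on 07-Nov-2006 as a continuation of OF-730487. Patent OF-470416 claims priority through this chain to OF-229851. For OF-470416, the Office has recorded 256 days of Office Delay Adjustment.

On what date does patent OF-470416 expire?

September 15, 2025

Earliest priority filing: 2 January 2003.
Base term: 2 January 2003 + 22 years → 2 January 2025.
Office Delay Adjustment: +256 days → 15 September 2025.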